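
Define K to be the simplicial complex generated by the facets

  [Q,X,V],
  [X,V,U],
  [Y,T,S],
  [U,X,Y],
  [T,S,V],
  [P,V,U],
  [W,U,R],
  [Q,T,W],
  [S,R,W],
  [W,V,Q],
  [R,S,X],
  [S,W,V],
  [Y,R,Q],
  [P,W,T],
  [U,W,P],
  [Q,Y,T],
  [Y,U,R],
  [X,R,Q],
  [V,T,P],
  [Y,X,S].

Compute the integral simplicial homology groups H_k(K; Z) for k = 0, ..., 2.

Order the vertices as P < Q < R < S < T < U < V < W < X < Y. Listing each simplex with vertices in this order, K has dimension 2 with simplices:

  0-simplices (10): P, Q, R, S, T, U, V, W, X, Y
  1-simplices (30): PT, PU, PV, PW, QR, QT, QV, QW, QX, QY, RS, RU, RW, RX, RY, ST, SV, SW, SX, SY, TV, TW, TY, UV, UW, UX, UY, VW, VX, XY
  2-simplices (20): PTV, PTW, PUV, PUW, QRX, QRY, QTW, QTY, QVW, QVX, RSW, RSX, RUW, RUY, STV, STY, SVW, SXY, UVX, UXY

Hence C_0 ≅ Z^10, C_1 ≅ Z^30, C_2 ≅ Z^20.

The boundary map ∂_1: C_1 → C_0 is given by ∂[p,q] = [q] − [p].
This gives a 10×30 integer matrix of rank 9; reducing to Smith normal form yields diagonal entries (1,1,1,1,1,1,1,1,1).

∂_2: C_2 → C_1 maps a triangle to the signed sum of its edges. For instance
  ∂RSX = SX − RX + RS,
  ∂QTY = TY − QY + QT.
This gives a 30×20 integer matrix of rank 20; reducing to Smith normal form yields diagonal entries (1,1,1,1,1,1,1,1,1,1,1,1,1,1,1,1,1,1,1,2).

From H_k ≅ ker(∂_k) / im(∂_{k+1}) we obtain:

  H_0: rank C_0 − rank ∂_1 = 10 − 9 = 1, and the invariant factors of ∂_1 are all 1, so H_0 ≅ Z.
  H_1: rank ker ∂_1 − rank ∂_2 = (30 − 9) − 20 = 1, and ∂_2 has invariant factor 2 > 1, so H_1 ≅ Z ⊕ Z/2.
  H_2: rank ker ∂_2 − rank ∂_3 = (20 − 20) − 0 = 0, and there is no ∂_3, so H_2 ≅ 0.

H_0 = Z,  H_1 = Z ⊕ Z/2,  H_2 = 0.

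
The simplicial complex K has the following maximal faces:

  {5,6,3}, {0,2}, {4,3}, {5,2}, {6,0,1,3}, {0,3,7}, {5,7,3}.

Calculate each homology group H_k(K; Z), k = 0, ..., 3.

K has 8 vertices, 14 edges, 7 triangles, 1 3-simplex.
rank ∂_0 = 0, rank ∂_1 = 7 ⇒ b_0 = 8 − 0 − 7 = 1; all invariant factors of ∂_1 are 1 so no torsion. So H_0 ≅ Z.
rank ∂_1 = 7, rank ∂_2 = 6 ⇒ b_1 = 14 − 7 − 6 = 1; all invariant factors of ∂_2 are 1 so no torsion. So H_1 ≅ Z.
rank ∂_2 = 6, rank ∂_3 = 1 ⇒ b_2 = 7 − 6 − 1 = 0; all invariant factors of ∂_3 are 1 so no torsion. So H_2 ≅ 0.
rank ∂_3 = 1, rank ∂_4 = 0 ⇒ b_3 = 1 − 1 − 0 = 0. So H_3 ≅ 0.

H_0 ≅ Z,  H_1 ≅ Z,  H_2 = 0,  H_3 = 0.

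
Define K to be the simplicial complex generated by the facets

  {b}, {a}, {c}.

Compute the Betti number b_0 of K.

Fix the vertex order a < b < c and write every simplex with vertices in increasing order. Then dim K = 0 and the simplices of K are:

  0-simplices (3): a, b, c

giving chain groups C_0 ≅ Z^3.

Now H_k = ker ∂_k / im ∂_{k+1}, so:

  H_0: rank C_0 − rank ∂_1 = 3 − 0 = 3, and there is no ∂_1, so H_0 ≅ Z^3.

(K is a triangulation of a set of 3 points.)

Hence the Betti numbers are b_0 = 3.

b_0 = 3.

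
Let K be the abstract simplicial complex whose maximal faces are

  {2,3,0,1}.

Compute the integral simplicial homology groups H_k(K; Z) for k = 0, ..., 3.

H_0 ≅ Z,  H_1 = 0,  H_2 = 0,  H_3 = 0.

K has 4 vertices, 6 edges, 4 triangles, 1 3-simplex.
rank ∂_0 = 0, rank ∂_1 = 3 ⇒ b_0 = 4 − 0 − 3 = 1; all invariant factors of ∂_1 are 1 so no torsion. So H_0 ≅ Z.
rank ∂_1 = 3, rank ∂_2 = 3 ⇒ b_1 = 6 − 3 − 3 = 0; all invariant factors of ∂_2 are 1 so no torsion. So H_1 ≅ 0.
rank ∂_2 = 3, rank ∂_3 = 1 ⇒ b_2 = 4 − 3 − 1 = 0; all invariant factors of ∂_3 are 1 so no torsion. So H_2 ≅ 0.
rank ∂_3 = 1, rank ∂_4 = 0 ⇒ b_3 = 1 − 1 − 0 = 0. So H_3 ≅ 0.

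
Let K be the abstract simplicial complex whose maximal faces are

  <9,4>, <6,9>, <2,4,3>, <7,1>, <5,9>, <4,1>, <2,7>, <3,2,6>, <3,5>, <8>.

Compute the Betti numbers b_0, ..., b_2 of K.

b_0 = 2, b_1 = 3, b_2 = 0.

Take the total order 1 < 2 < 3 < 4 < 5 < 6 < 7 < 8 < 9 on the vertex set. Then K (dimension 2) consists of the simplices:

  0-simplices (9): [1], [2], [3], [4], [5], [6], [7], [8], [9]
  1-simplices (12): [1,4], [1,7], [2,3], [2,4], [2,6], [2,7], [3,4], [3,5], [3,6], [4,9], [5,9], [6,9]
  2-simplices (2): [2,3,4], [2,3,6]

giving chain groups C_0 ≅ Z^9, C_1 ≅ Z^12, C_2 ≅ Z^2.

Boundary ∂_1: C_1 → C_0 is given by ∂[p,q] = [q] − [p]. For instance
  ∂[5,9] = [9] − [5].
The 9×12 boundary matrix has rank 7 and Smith normal form diag(1,1,1,1,1,1,1).

Boundary ∂_2: C_2 → C_1 sends each 2-simplex [p,q,r] to [q,r] − [p,r] + [p,q]. For instance
  ∂[2,3,4] = [3,4] − [2,4] + [2,3],
  ∂[2,3,6] = [3,6] − [2,6] + [2,3].
This gives a 12×2 integer matrix of rank 2; reducing to Smith normal form yields diagonal entries (1,1).

Now H_k = ker ∂_k / im ∂_{k+1}, so:

  H_0: rank C_0 − rank ∂_1 = 9 − 7 = 2, and the invariant factors of ∂_1 are all 1, so H_0 ≅ Z^2.
  H_1: rank ker ∂_1 − rank ∂_2 = (12 − 7) − 2 = 3, and the invariant factors of ∂_2 are all 1, so H_1 ≅ Z^3.
  H_2: rank ker ∂_2 − rank ∂_3 = (2 − 2) − 0 = 0, and there is no ∂_3, so H_2 ≅ 0.

As a check, the Euler characteristic is 9 − 12 + 2 = -1, which agrees with 2 − 3 + 0 = -1.

Hence the Betti numbers are b_0 = 2, b_1 = 3, b_2 = 0.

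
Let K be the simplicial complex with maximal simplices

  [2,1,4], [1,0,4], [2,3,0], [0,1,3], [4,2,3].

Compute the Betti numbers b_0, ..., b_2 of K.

We work with the vertex ordering 0 < 1 < 2 < 3 < 4. The simplices of K, each written with vertices in increasing order, are:

  0-simplices (5): [0], [1], [2], [3], [4]
  1-simplices (10): [0,1], [0,2], [0,3], [0,4], [1,2], [1,3], [1,4], [2,3], [2,4], [3,4]
  2-simplices (5): [0,1,3], [0,1,4], [0,2,3], [1,2,4], [2,3,4]

Hence C_0 ≅ Z^5, C_1 ≅ Z^10, C_2 ≅ Z^5.

The boundary map ∂_1: C_1 → C_0 is given by ∂[p,q] = [q] − [p]. For instance
  ∂[3,4] = [4] − [3].
This gives a 5×10 integer matrix of rank 4; reducing to Smith normal form yields diagonal entries (1,1,1,1).

The boundary map ∂_2: C_2 → C_1 acts by ∂[p,q,r] = [q,r] − [p,r] + [p,q]. For instance
  ∂[0,1,4] = [1,4] − [0,4] + [0,1],
  ∂[1,2,4] = [2,4] − [1,4] + [1,2].
The 10×5 boundary matrix has rank 5 and Smith normal form diag(1,1,1,1,1).

Reading off H_k = ker ∂_k / im ∂_{k+1}:

  H_0: rank C_0 − rank ∂_1 = 5 − 4 = 1, and the invariant factors of ∂_1 are all 1, so H_0 ≅ Z.
  H_1: rank ker ∂_1 − rank ∂_2 = (10 − 4) − 5 = 1, and the invariant factors of ∂_2 are all 1, so H_1 ≅ Z.
  H_2: rank ker ∂_2 − rank ∂_3 = (5 − 5) − 0 = 0, and there is no ∂_3, so H_2 ≅ 0.

As a check, the Euler characteristic is 5 − 10 + 5 = 0, which agrees with 1 − 1 + 0 = 0.

Hence the Betti numbers are b_0 = 1, b_1 = 1, b_2 = 0.

b_0 = 1, b_1 = 1, b_2 = 0.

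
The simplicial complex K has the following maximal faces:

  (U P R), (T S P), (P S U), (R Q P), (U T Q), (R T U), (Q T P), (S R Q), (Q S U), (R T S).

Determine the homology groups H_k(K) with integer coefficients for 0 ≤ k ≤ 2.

H_0 ≅ Z,  H_1 ≅ Z/2Z,  H_2 = 0.

Order the vertices as P < Q < R < S < T < U. Listing each simplex with vertices in this order, K has dimension 2 with simplices:

  0-simplices (6): P, Q, R, S, T, U
  1-simplices (15): PQ, PR, PS, PT, PU, QR, QS, QT, QU, RS, RT, RU, ST, SU, TU
  2-simplices (10): PQR, PQT, PRU, PST, PSU, QRS, QSU, QTU, RST, RTU

giving chain groups C_0 ≅ Z^6, C_1 ≅ Z^15, C_2 ≅ Z^10.

Boundary ∂_1: C_1 → C_0 maps an edge to its endpoints' difference, ∂[p,q] = q − p. For instance
  ∂QS = S − Q.
The 6×15 boundary matrix has rank 5 and Smith normal form diag(1,1,1,1,1).

The boundary map ∂_2: C_2 → C_1 sends each 2-simplex [p,q,r] to [q,r] − [p,r] + [p,q]. For instance
  ∂PQR = QR − PR + PQ,
  ∂PST = ST − PT + PS.
This gives a 15×10 integer matrix of rank 10; reducing to Smith normal form yields diagonal entries (1,1,1,1,1,1,1,1,1,2).

Now H_k = ker ∂_k / im ∂_{k+1}, so:

  H_0: rank C_0 − rank ∂_1 = 6 − 5 = 1, and the invariant factors of ∂_1 are all 1, so H_0 = Z.
  H_1: rank ker ∂_1 − rank ∂_2 = (15 − 5) − 10 = 0, and ∂_2 has invariant factor 2 > 1, so H_1 = Z/2Z.
  H_2: rank ker ∂_2 − rank ∂_3 = (10 − 10) − 0 = 0, and there is no ∂_3, so H_2 = 0.

As a check, the Euler characteristic is 6 − 15 + 10 = 1, which agrees with 1 − 0 + 0 = 1.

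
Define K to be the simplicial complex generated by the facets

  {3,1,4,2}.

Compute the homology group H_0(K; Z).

H_0 ≅ Z.

We work with the vertex ordering 1 < 2 < 3 < 4. The simplices of K, each written with vertices in increasing order, are:

  0-simplices (4): [1], [2], [3], [4]
  1-simplices (6): [1,2], [1,3], [1,4], [2,3], [2,4], [3,4]
  2-simplices (4): [1,2,3], [1,2,4], [1,3,4], [2,3,4]
  3-simplices (1): [1,2,3,4]

so the chain groups are C_0 ≅ Z^4, C_1 ≅ Z^6, C_2 ≅ Z^4, C_3 ≅ Z^1.

∂_1: C_1 → C_0 is given by ∂[p,q] = [q] − [p]. For instance
  ∂[1,4] = [4] − [1].
The 4×6 boundary matrix has rank 3 and Smith normal form diag(1,1,1).

The boundary map ∂_2: C_2 → C_1 sends each 2-simplex [p,q,r] to [q,r] − [p,r] + [p,q]. For instance
  ∂[1,3,4] = [3,4] − [1,4] + [1,3],
  ∂[2,3,4] = [3,4] − [2,4] + [2,3].
The resulting 6×4 matrix has rank 3, and its Smith normal form has invariant factors (1,1,1).

∂_3: C_3 → C_2 sends each 3-simplex σ to the alternating sum Σ_i (−1)^i (σ with its i-th vertex removed). For instance
  ∂[1,2,3,4] = [2,3,4] − [1,3,4] + [1,2,4] − [1,2,3].
The 4×1 boundary matrix has rank 1 and Smith normal form diag(1).

Reading off H_k = ker ∂_k / im ∂_{k+1}:

  H_0: rank C_0 − rank ∂_1 = 4 − 3 = 1, and the invariant factors of ∂_1 are all 1, so H_0 ≅ Z.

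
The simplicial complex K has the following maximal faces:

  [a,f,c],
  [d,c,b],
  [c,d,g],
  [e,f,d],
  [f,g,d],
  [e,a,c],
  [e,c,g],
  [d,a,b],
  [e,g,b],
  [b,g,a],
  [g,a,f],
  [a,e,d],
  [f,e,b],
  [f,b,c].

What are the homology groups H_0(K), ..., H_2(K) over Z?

Fix the vertex order a < b < c < d < e < f < g and write every simplex with vertices in increasing order. Then dim K = 2 and the simplices of K are:

  0-simplices (7): a, b, c, d, e, f, g
  1-simplices (21): ab, ac, ad, ae, af, ag, bc, bd, be, bf, bg, cd, ce, cf, cg, de, df, dg, ef, eg, fg
  2-simplices (14): abd, abg, ace, acf, ade, afg, bcd, bcf, bef, beg, cdg, ceg, def, dfg

giving chain groups C_0 ≅ Z^7, C_1 ≅ Z^21, C_2 ≅ Z^14.

The boundary map ∂_1: C_1 → C_0 maps an edge to its endpoints' difference, ∂[p,q] = q − p.
This gives a 7×21 integer matrix of rank 6; reducing to Smith normal form yields diagonal entries (1,1,1,1,1,1).

The boundary map ∂_2: C_2 → C_1 maps a triangle to the signed sum of its edges. For instance
  ∂cdg = dg − cg + cd,
  ∂ade = de − ae + ad.
The resulting 21×14 matrix has rank 13, and its Smith normal form has invariant factors (1,1,1,1,1,1,1,1,1,1,1,1,1).

Computing H_k = (kernel of ∂_k) / (image of ∂_{k+1}):

  H_0: rank C_0 − rank ∂_1 = 7 − 6 = 1, and the invariant factors of ∂_1 are all 1, so H_0 ≅ Z.
  H_1: rank ker ∂_1 − rank ∂_2 = (21 − 6) − 13 = 2, and the invariant factors of ∂_2 are all 1, so H_1 ≅ Z^2.
  H_2: rank ker ∂_2 − rank ∂_3 = (14 − 13) − 0 = 1, and there is no ∂_3, so H_2 ≅ Z.

H_0 ≅ Z,  H_1 ≅ Z^2,  H_2 ≅ Z.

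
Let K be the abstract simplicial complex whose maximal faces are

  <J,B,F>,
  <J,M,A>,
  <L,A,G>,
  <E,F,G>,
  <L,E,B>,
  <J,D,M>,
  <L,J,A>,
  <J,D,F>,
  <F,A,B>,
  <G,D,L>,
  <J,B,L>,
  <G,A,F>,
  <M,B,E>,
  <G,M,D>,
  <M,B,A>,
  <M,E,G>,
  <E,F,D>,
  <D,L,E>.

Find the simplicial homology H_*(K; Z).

H_0 = Z,  H_1 = Z ⊕ Z/2Z,  H_2 = 0.

Fix the vertex order A < B < D < E < F < G < J < L < M and write every simplex with vertices in increasing order. Then dim K = 2 and the simplices of K are:

  0-simplices (9): A, B, D, E, F, G, J, L, M
  1-simplices (27): AB, AF, AG, AJ, AL, AM, BE, BF, BJ, BL, BM, DE, DF, DG, DJ, DL, DM, EF, EG, EL, EM, FG, FJ, GL, GM, JL, JM
  2-simplices (18): ABF, ABM, AFG, AGL, AJL, AJM, BEL, BEM, BFJ, BJL, DEF, DEL, DFJ, DGL, DGM, DJM, EFG, EGM

so the chain groups are C_0 ≅ Z^9, C_1 ≅ Z^27, C_2 ≅ Z^18.

Boundary ∂_1: C_1 → C_0 sends each edge [p,q] (with p < q) to q − p. For instance
  ∂GL = L − G.
This gives a 9×27 integer matrix of rank 8; reducing to Smith normal form yields diagonal entries (1,1,1,1,1,1,1,1).

Boundary ∂_2: C_2 → C_1 sends each 2-simplex [p,q,r] to [q,r] − [p,r] + [p,q]. For instance
  ∂BJL = JL − BL + BJ,
  ∂EFG = FG − EG + EF.
The 27×18 boundary matrix has rank 18 and Smith normal form diag(1,1,1,1,1,1,1,1,1,1,1,1,1,1,1,1,1,2).

Now H_k = ker ∂_k / im ∂_{k+1}, so:

  H_0: rank C_0 − rank ∂_1 = 9 − 8 = 1, and the invariant factors of ∂_1 are all 1, so H_0 = Z.
  H_1: rank ker ∂_1 − rank ∂_2 = (27 − 8) − 18 = 1, and ∂_2 has invariant factor 2 > 1, so H_1 = Z ⊕ Z/2Z.
  H_2: rank ker ∂_2 − rank ∂_3 = (18 − 18) − 0 = 0, and there is no ∂_3, so H_2 = 0.

As a check, the Euler characteristic is 9 − 27 + 18 = 0, which agrees with 1 − 1 + 0 = 0.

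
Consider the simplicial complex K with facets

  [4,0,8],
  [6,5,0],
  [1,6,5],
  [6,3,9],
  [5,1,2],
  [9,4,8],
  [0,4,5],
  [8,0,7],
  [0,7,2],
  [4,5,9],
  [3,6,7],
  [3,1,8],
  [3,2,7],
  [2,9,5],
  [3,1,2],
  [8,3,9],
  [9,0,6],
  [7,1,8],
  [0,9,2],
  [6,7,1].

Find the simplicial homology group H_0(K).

H_0 ≅ Z.

Order the vertices as 0 < 1 < 2 < 3 < 4 < 5 < 6 < 7 < 8 < 9. Listing each simplex with vertices in this order, K has dimension 2 with simplices:

  0-simplices (10): [0], [1], [2], [3], [4], [5], [6], [7], [8], [9]
  1-simplices (30): (30 of them)
  2-simplices (20): (20 of them)

giving chain groups C_0 ≅ Z^10, C_1 ≅ Z^30, C_2 ≅ Z^20.

The boundary map ∂_1: C_1 → C_0 is given by ∂[p,q] = [q] − [p]. For instance
  ∂[0,4] = [4] − [0].
This gives a 10×30 integer matrix of rank 9; reducing to Smith normal form yields diagonal entries (1,1,1,1,1,1,1,1,1).

∂_2: C_2 → C_1 maps a triangle to the signed sum of its edges. For instance
  ∂[3,6,7] = [6,7] − [3,7] + [3,6],
  ∂[4,5,9] = [5,9] − [4,9] + [4,5].
This gives a 30×20 integer matrix of rank 20; reducing to Smith normal form yields diagonal entries (1,1,1,1,1,1,1,1,1,1,1,1,1,1,1,1,1,1,1,2).

From H_k ≅ ker(∂_k) / im(∂_{k+1}) we obtain:

  H_0: rank C_0 − rank ∂_1 = 10 − 9 = 1, and the invariant factors of ∂_1 are all 1, so H_0 = Z.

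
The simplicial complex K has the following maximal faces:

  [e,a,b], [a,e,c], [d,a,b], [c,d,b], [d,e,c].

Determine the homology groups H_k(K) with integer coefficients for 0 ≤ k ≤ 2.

Take the total order a < b < c < d < e on the vertex set. Then K (dimension 2) consists of the simplices:

  0-simplices (5): a, b, c, d, e
  1-simplices (10): ab, ac, ad, ae, bc, bd, be, cd, ce, de
  2-simplices (5): abd, abe, ace, bcd, cde

Hence C_0 ≅ Z^5, C_1 ≅ Z^10, C_2 ≅ Z^5.

∂_1: C_1 → C_0 is given by ∂[p,q] = [q] − [p]. For instance
  ∂ae = e − a.
The 5×10 boundary matrix has rank 4 and Smith normal form diag(1,1,1,1).

The boundary map ∂_2: C_2 → C_1 sends each 2-simplex [p,q,r] to [q,r] − [p,r] + [p,q]. For instance
  ∂cde = de − ce + cd,
  ∂ace = ce − ae + ac.
As a 10×5 matrix over Z this has rank 5, with invariant factors (1,1,1,1,1).

Reading off H_k = ker ∂_k / im ∂_{k+1}:

  H_0: rank C_0 − rank ∂_1 = 5 − 4 = 1, and the invariant factors of ∂_1 are all 1, so H_0 = Z.
  H_1: rank ker ∂_1 − rank ∂_2 = (10 − 4) − 5 = 1, and the invariant factors of ∂_2 are all 1, so H_1 = Z.
  H_2: rank ker ∂_2 − rank ∂_3 = (5 − 5) − 0 = 0, and there is no ∂_3, so H_2 = 0.

(K is a triangulation of the Möbius band.)

H_0 ≅ Z,  H_1 ≅ Z,  H_2 = 0.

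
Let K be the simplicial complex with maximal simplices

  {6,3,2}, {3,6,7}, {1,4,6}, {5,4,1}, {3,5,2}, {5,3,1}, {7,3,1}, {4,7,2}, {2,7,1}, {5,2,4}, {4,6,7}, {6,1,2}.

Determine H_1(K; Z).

Take the total order 1 < 2 < 3 < 4 < 5 < 6 < 7 on the vertex set. Then K (dimension 2) consists of the simplices:

  0-simplices (7): [1], [2], [3], [4], [5], [6], [7]
  1-simplices (18): [1,2], [1,3], [1,4], [1,5], [1,6], [1,7], [2,3], [2,4], [2,5], [2,6], [2,7], [3,5], [3,6], [3,7], [4,5], [4,6], [4,7], [6,7]
  2-simplices (12): [1,2,6], [1,2,7], [1,3,5], [1,3,7], [1,4,5], [1,4,6], [2,3,5], [2,3,6], [2,4,5], [2,4,7], [3,6,7], [4,6,7]

giving chain groups C_0 ≅ Z^7, C_1 ≅ Z^18, C_2 ≅ Z^12.

The boundary map ∂_1: C_1 → C_0 maps an edge to its endpoints' difference, ∂[p,q] = q − p.
This gives a 7×18 integer matrix of rank 6; reducing to Smith normal form yields diagonal entries (1,1,1,1,1,1).

The boundary map ∂_2: C_2 → C_1 maps a triangle to the signed sum of its edges. For instance
  ∂[1,2,7] = [2,7] − [1,7] + [1,2],
  ∂[1,3,7] = [3,7] − [1,7] + [1,3].
As a 18×12 matrix over Z this has rank 12, with invariant factors (1,1,1,1,1,1,1,1,1,1,1,2).

Computing H_k = (kernel of ∂_k) / (image of ∂_{k+1}):

  H_1: rank ker ∂_1 − rank ∂_2 = (18 − 6) − 12 = 0, and ∂_2 has invariant factor 2 > 1, so H_1 = Z_2.

H_1 = Z_2.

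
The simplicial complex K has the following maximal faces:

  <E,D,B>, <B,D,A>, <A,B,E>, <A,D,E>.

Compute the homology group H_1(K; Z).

Take the total order A < B < D < E on the vertex set. Then K (dimension 2) consists of the simplices:

  0-simplices (4): A, B, D, E
  1-simplices (6): AB, AD, AE, BD, BE, DE
  2-simplices (4): ABD, ABE, ADE, BDE

giving chain groups C_0 ≅ Z^4, C_1 ≅ Z^6, C_2 ≅ Z^4.

∂_1: C_1 → C_0 sends each edge [p,q] (with p < q) to q − p.
The 4×6 boundary matrix has rank 3 and Smith normal form diag(1,1,1).

The boundary map ∂_2: C_2 → C_1 acts by ∂[p,q,r] = [q,r] − [p,r] + [p,q]. For instance
  ∂ABE = BE − AE + AB,
  ∂ABD = BD − AD + AB.
The 6×4 boundary matrix has rank 3 and Smith normal form diag(1,1,1).

Computing H_k = (kernel of ∂_k) / (image of ∂_{k+1}):

  H_1: rank ker ∂_1 − rank ∂_2 = (6 − 3) − 3 = 0, and the invariant factors of ∂_2 are all 1, so H_1 ≅ 0.

H_1 = 0.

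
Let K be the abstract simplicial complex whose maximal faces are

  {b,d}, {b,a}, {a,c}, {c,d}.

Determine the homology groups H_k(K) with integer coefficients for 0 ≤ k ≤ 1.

H_0 = Z,  H_1 = Z.

Order the vertices as a < b < c < d. Listing each simplex with vertices in this order, K has dimension 1 with simplices:

  0-simplices (4): a, b, c, d
  1-simplices (4): ab, ac, bd, cd

Hence C_0 ≅ Z^4, C_1 ≅ Z^4.

∂_1: C_1 → C_0 maps an edge to its endpoints' difference, ∂[p,q] = q − p. For instance
  ∂cd = d − c.
The resulting 4×4 matrix has rank 3, and its Smith normal form has invariant factors (1,1,1).

Computing H_k = (kernel of ∂_k) / (image of ∂_{k+1}):

  H_0: rank C_0 − rank ∂_1 = 4 − 3 = 1, and the invariant factors of ∂_1 are all 1, so H_0 ≅ Z.
  H_1: rank ker ∂_1 − rank ∂_2 = (4 − 3) − 0 = 1, and there is no ∂_2, so H_1 ≅ Z.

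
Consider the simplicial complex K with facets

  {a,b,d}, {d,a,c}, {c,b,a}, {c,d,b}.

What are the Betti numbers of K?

Fix the vertex order a < b < c < d and write every simplex with vertices in increasing order. Then dim K = 2 and the simplices of K are:

  0-simplices (4): a, b, c, d
  1-simplices (6): ab, ac, ad, bc, bd, cd
  2-simplices (4): abc, abd, acd, bcd

giving chain groups C_0 ≅ Z^4, C_1 ≅ Z^6, C_2 ≅ Z^4.

The boundary map ∂_1: C_1 → C_0 is given by ∂[p,q] = [q] − [p]. For instance
  ∂ac = c − a.
This gives a 4×6 integer matrix of rank 3; reducing to Smith normal form yields diagonal entries (1,1,1).

∂_2: C_2 → C_1 acts by ∂[p,q,r] = [q,r] − [p,r] + [p,q]. For instance
  ∂abc = bc − ac + ab,
  ∂acd = cd − ad + ac.
As a 6×4 matrix over Z this has rank 3, with invariant factors (1,1,1).

From H_k ≅ ker(∂_k) / im(∂_{k+1}) we obtain:

  H_0: rank C_0 − rank ∂_1 = 4 − 3 = 1, and the invariant factors of ∂_1 are all 1, so H_0 ≅ Z.
  H_1: rank ker ∂_1 − rank ∂_2 = (6 − 3) − 3 = 0, and the invariant factors of ∂_2 are all 1, so H_1 ≅ 0.
  H_2: rank ker ∂_2 − rank ∂_3 = (4 − 3) − 0 = 1, and there is no ∂_3, so H_2 ≅ Z.

Hence the Betti numbers are b_0 = 1, b_1 = 0, b_2 = 1.

b_0 = 1, b_1 = 0, b_2 = 1.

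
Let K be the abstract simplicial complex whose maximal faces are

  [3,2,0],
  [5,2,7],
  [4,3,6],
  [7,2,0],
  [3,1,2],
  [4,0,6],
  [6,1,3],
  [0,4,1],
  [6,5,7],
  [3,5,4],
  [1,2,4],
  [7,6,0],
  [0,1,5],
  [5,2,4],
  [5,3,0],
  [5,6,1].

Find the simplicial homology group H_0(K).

H_0 ≅ Z.

K has 8 vertices, 24 edges, 16 triangles.
rank ∂_0 = 0, rank ∂_1 = 7 ⇒ b_0 = 8 − 0 − 7 = 1; all invariant factors of ∂_1 are 1 so no torsion. So H_0 = Z.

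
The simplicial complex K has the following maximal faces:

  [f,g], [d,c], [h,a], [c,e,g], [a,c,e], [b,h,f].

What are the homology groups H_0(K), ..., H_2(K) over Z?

H_0 ≅ Z,  H_1 ≅ Z,  H_2 = 0.

We work with the vertex ordering a < b < c < d < e < f < g < h. The simplices of K, each written with vertices in increasing order, are:

  0-simplices (8): a, b, c, d, e, f, g, h
  1-simplices (11): ac, ae, ah, bf, bh, cd, ce, cg, eg, fg, fh
  2-simplices (3): ace, bfh, ceg

Hence C_0 ≅ Z^8, C_1 ≅ Z^11, C_2 ≅ Z^3.

Boundary ∂_1: C_1 → C_0 maps an edge to its endpoints' difference, ∂[p,q] = q − p. For instance
  ∂cd = d − c.
As a 8×11 matrix over Z this has rank 7, with invariant factors (1,1,1,1,1,1,1).

∂_2: C_2 → C_1 maps a triangle to the signed sum of its edges. For instance
  ∂ace = ce − ae + ac,
  ∂ceg = eg − cg + ce.
The 11×3 boundary matrix has rank 3 and Smith normal form diag(1,1,1).

From H_k ≅ ker(∂_k) / im(∂_{k+1}) we obtain:

  H_0: rank C_0 − rank ∂_1 = 8 − 7 = 1, and the invariant factors of ∂_1 are all 1, so H_0 = Z.
  H_1: rank ker ∂_1 − rank ∂_2 = (11 − 7) − 3 = 1, and the invariant factors of ∂_2 are all 1, so H_1 = Z.
  H_2: rank ker ∂_2 − rank ∂_3 = (3 − 3) − 0 = 0, and there is no ∂_3, so H_2 = 0.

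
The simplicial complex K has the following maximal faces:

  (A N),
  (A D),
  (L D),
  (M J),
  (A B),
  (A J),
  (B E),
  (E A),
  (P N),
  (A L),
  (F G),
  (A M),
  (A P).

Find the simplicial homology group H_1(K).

Take the total order A < B < D < E < F < G < J < L < M < N < P on the vertex set. Then K (dimension 1) consists of the simplices:

  0-simplices (11): A, B, D, E, F, G, J, L, M, N, P
  1-simplices (13): AB, AD, AE, AJ, AL, AM, AN, AP, BE, DL, FG, JM, NP

Hence C_0 ≅ Z^11, C_1 ≅ Z^13.

∂_1: C_1 → C_0 is given by ∂[p,q] = [q] − [p].
The 11×13 boundary matrix has rank 9 and Smith normal form diag(1,1,1,1,1,1,1,1,1).

Now H_k = ker ∂_k / im ∂_{k+1}, so:

  H_1: rank ker ∂_1 − rank ∂_2 = (13 − 9) − 0 = 4, and there is no ∂_2, so H_1 = Z^4.

(K is a triangulation of the disjoint union of the 1-simplex and a wedge of 4 circles.)

H_1 ≅ Z^4.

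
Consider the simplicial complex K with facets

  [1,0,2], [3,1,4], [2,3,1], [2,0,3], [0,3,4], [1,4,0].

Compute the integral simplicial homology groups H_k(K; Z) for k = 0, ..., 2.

Take the total order 0 < 1 < 2 < 3 < 4 on the vertex set. Then K (dimension 2) consists of the simplices:

  0-simplices (5): [0], [1], [2], [3], [4]
  1-simplices (9): [0,1], [0,2], [0,3], [0,4], [1,2], [1,3], [1,4], [2,3], [3,4]
  2-simplices (6): [0,1,2], [0,1,4], [0,2,3], [0,3,4], [1,2,3], [1,3,4]

Hence C_0 ≅ Z^5, C_1 ≅ Z^9, C_2 ≅ Z^6.

The boundary map ∂_1: C_1 → C_0 maps an edge to its endpoints' difference, ∂[p,q] = q − p. For instance
  ∂[1,2] = [2] − [1].
The resulting 5×9 matrix has rank 4, and its Smith normal form has invariant factors (1,1,1,1).

Boundary ∂_2: C_2 → C_1 acts by ∂[p,q,r] = [q,r] − [p,r] + [p,q]. For instance
  ∂[0,1,4] = [1,4] − [0,4] + [0,1],
  ∂[0,3,4] = [3,4] − [0,4] + [0,3].
As a 9×6 matrix over Z this has rank 5, with invariant factors (1,1,1,1,1).

Computing H_k = (kernel of ∂_k) / (image of ∂_{k+1}):

  H_0: rank C_0 − rank ∂_1 = 5 − 4 = 1, and the invariant factors of ∂_1 are all 1, so H_0 ≅ Z.
  H_1: rank ker ∂_1 − rank ∂_2 = (9 − 4) − 5 = 0, and the invariant factors of ∂_2 are all 1, so H_1 ≅ 0.
  H_2: rank ker ∂_2 − rank ∂_3 = (6 − 5) − 0 = 1, and there is no ∂_3, so H_2 ≅ Z.

As a check, the Euler characteristic is 5 − 9 + 6 = 2, which agrees with 1 − 0 + 1 = 2.
(K is a triangulation of the 2-sphere S^2.)

H_0 = Z,  H_1 = 0,  H_2 = Z.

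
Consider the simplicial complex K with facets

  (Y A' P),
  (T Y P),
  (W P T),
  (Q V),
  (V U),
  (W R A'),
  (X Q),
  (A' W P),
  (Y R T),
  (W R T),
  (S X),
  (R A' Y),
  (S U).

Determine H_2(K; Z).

Fix the vertex order P < Q < R < S < T < U < V < W < X < Y < A' and write every simplex with vertices in increasing order. Then dim K = 2 and the simplices of K are:

  0-simplices (11): [P], [Q], [R], [S], [T], [U], [V], [W], [X], [Y], [A']
  1-simplices (17): [P,T], [P,W], [P,Y], [P,A'], [Q,V], [Q,X], [R,T], [R,W], [R,Y], [R,A'], [S,U], [S,X], [T,W], [T,Y], [U,V], [W,A'], [Y,A']
  2-simplices (8): [P,T,W], [P,T,Y], [P,W,A'], [P,Y,A'], [R,T,W], [R,T,Y], [R,W,A'], [R,Y,A']

so the chain groups are C_0 ≅ Z^11, C_1 ≅ Z^17, C_2 ≅ Z^8.

Boundary ∂_1: C_1 → C_0 is given by ∂[p,q] = [q] − [p].
This gives a 11×17 integer matrix of rank 9; reducing to Smith normal form yields diagonal entries (1,1,1,1,1,1,1,1,1).

Boundary ∂_2: C_2 → C_1 acts by ∂[p,q,r] = [q,r] − [p,r] + [p,q]. For instance
  ∂[P,W,A'] = [W,A'] − [P,A'] + [P,W],
  ∂[P,Y,A'] = [Y,A'] − [P,A'] + [P,Y].
As a 17×8 matrix over Z this has rank 7, with invariant factors (1,1,1,1,1,1,1).

Now H_k = ker ∂_k / im ∂_{k+1}, so:

  H_2: rank ker ∂_2 − rank ∂_3 = (8 − 7) − 0 = 1, and there is no ∂_3, so H_2 = Z.

(K is a triangulation of the disjoint union of the circle S^1 and the 2-sphere S^2.)

H_2 = Z.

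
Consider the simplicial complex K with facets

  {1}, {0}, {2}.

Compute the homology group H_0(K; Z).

H_0 = Z^3.

Take the total order 0 < 1 < 2 on the vertex set. Then K (dimension 0) consists of the simplices:

  0-simplices (3): [0], [1], [2]

Hence C_0 ≅ Z^3.

Now H_k = ker ∂_k / im ∂_{k+1}, so:

  H_0: rank C_0 − rank ∂_1 = 3 − 0 = 3, and there is no ∂_1, so H_0 = Z^3.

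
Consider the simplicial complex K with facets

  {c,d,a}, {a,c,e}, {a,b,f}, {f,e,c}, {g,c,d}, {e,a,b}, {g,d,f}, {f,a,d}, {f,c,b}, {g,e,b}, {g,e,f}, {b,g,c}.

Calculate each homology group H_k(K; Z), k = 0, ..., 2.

Order the vertices as a < b < c < d < e < f < g. Listing each simplex with vertices in this order, K has dimension 2 with simplices:

  0-simplices (7): a, b, c, d, e, f, g
  1-simplices (18): ab, ac, ad, ae, af, bc, be, bf, bg, cd, ce, cf, cg, df, dg, ef, eg, fg
  2-simplices (12): abe, abf, acd, ace, adf, bcf, bcg, beg, cdg, cef, dfg, efg

so the chain groups are C_0 ≅ Z^7, C_1 ≅ Z^18, C_2 ≅ Z^12.

∂_1: C_1 → C_0 maps an edge to its endpoints' difference, ∂[p,q] = q − p.
As a 7×18 matrix over Z this has rank 6, with invariant factors (1,1,1,1,1,1).

∂_2: C_2 → C_1 maps a triangle to the signed sum of its edges. For instance
  ∂acd = cd − ad + ac,
  ∂abe = be − ae + ab.
This gives a 18×12 integer matrix of rank 12; reducing to Smith normal form yields diagonal entries (1,1,1,1,1,1,1,1,1,1,1,2).

From H_k ≅ ker(∂_k) / im(∂_{k+1}) we obtain:

  H_0: rank C_0 − rank ∂_1 = 7 − 6 = 1, and the invariant factors of ∂_1 are all 1, so H_0 ≅ Z.
  H_1: rank ker ∂_1 − rank ∂_2 = (18 − 6) − 12 = 0, and ∂_2 has invariant factor 2 > 1, so H_1 ≅ Z_2.
  H_2: rank ker ∂_2 − rank ∂_3 = (12 − 12) − 0 = 0, and there is no ∂_3, so H_2 ≅ 0.

H_0 = Z,  H_1 = Z_2,  H_2 = 0.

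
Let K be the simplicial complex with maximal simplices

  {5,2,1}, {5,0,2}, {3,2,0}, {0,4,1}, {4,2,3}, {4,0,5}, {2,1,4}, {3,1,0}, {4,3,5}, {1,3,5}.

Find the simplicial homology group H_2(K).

H_2 ≅ 0.

Take the total order 0 < 1 < 2 < 3 < 4 < 5 on the vertex set. Then K (dimension 2) consists of the simplices:

  0-simplices (6): [0], [1], [2], [3], [4], [5]
  1-simplices (15): [0,1], [0,2], [0,3], [0,4], [0,5], [1,2], [1,3], [1,4], [1,5], [2,3], [2,4], [2,5], [3,4], [3,5], [4,5]
  2-simplices (10): [0,1,3], [0,1,4], [0,2,3], [0,2,5], [0,4,5], [1,2,4], [1,2,5], [1,3,5], [2,3,4], [3,4,5]

Hence C_0 ≅ Z^6, C_1 ≅ Z^15, C_2 ≅ Z^10.

∂_1: C_1 → C_0 sends each edge [p,q] (with p < q) to q − p. For instance
  ∂[2,4] = [4] − [2].
As a 6×15 matrix over Z this has rank 5, with invariant factors (1,1,1,1,1).

Boundary ∂_2: C_2 → C_1 sends each 2-simplex [p,q,r] to [q,r] − [p,r] + [p,q]. For instance
  ∂[0,1,3] = [1,3] − [0,3] + [0,1],
  ∂[3,4,5] = [4,5] − [3,5] + [3,4].
This gives a 15×10 integer matrix of rank 10; reducing to Smith normal form yields diagonal entries (1,1,1,1,1,1,1,1,1,2).

From H_k ≅ ker(∂_k) / im(∂_{k+1}) we obtain:

  H_2: rank ker ∂_2 − rank ∂_3 = (10 − 10) − 0 = 0, and there is no ∂_3, so H_2 ≅ 0.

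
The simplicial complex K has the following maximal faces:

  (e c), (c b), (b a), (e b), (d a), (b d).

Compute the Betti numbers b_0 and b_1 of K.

Take the total order a < b < c < d < e on the vertex set. Then K (dimension 1) consists of the simplices:

  0-simplices (5): a, b, c, d, e
  1-simplices (6): ab, ad, bc, bd, be, ce

Hence C_0 ≅ Z^5, C_1 ≅ Z^6.

∂_1: C_1 → C_0 maps an edge to its endpoints' difference, ∂[p,q] = q − p.
As a 5×6 matrix over Z this has rank 4, with invariant factors (1,1,1,1).

Reading off H_k = ker ∂_k / im ∂_{k+1}:

  H_0: rank C_0 − rank ∂_1 = 5 − 4 = 1, and the invariant factors of ∂_1 are all 1, so H_0 = Z.
  H_1: rank ker ∂_1 − rank ∂_2 = (6 − 4) − 0 = 2, and there is no ∂_2, so H_1 = Z^2.

As a check, the Euler characteristic is 5 − 6 = -1, which agrees with 1 − 2 = -1.
(K is a triangulation of a wedge of 2 circles.)

Hence the Betti numbers are b_0 = 1, b_1 = 2.

b_0 = 1, b_1 = 2.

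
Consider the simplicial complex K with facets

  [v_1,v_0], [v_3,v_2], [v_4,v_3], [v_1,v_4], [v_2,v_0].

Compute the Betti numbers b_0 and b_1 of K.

We work with the vertex ordering v_0 < v_1 < v_2 < v_3 < v_4. The simplices of K, each written with vertices in increasing order, are:

  0-simplices (5): [v_0], [v_1], [v_2], [v_3], [v_4]
  1-simplices (5): [v_0,v_1], [v_0,v_2], [v_1,v_4], [v_2,v_3], [v_3,v_4]

so the chain groups are C_0 ≅ Z^5, C_1 ≅ Z^5.

Boundary ∂_1: C_1 → C_0 maps an edge to its endpoints' difference, ∂[p,q] = q − p. For instance
  ∂[v_2,v_3] = [v_3] − [v_2].
As a 5×5 matrix over Z this has rank 4, with invariant factors (1,1,1,1).

Computing H_k = (kernel of ∂_k) / (image of ∂_{k+1}):

  H_0: rank C_0 − rank ∂_1 = 5 − 4 = 1, and the invariant factors of ∂_1 are all 1, so H_0 = Z.
  H_1: rank ker ∂_1 − rank ∂_2 = (5 − 4) − 0 = 1, and there is no ∂_2, so H_1 = Z.

As a check, the Euler characteristic is 5 − 5 = 0, which agrees with 1 − 1 = 0.

Hence the Betti numbers are b_0 = 1, b_1 = 1.

b_0 = 1, b_1 = 1.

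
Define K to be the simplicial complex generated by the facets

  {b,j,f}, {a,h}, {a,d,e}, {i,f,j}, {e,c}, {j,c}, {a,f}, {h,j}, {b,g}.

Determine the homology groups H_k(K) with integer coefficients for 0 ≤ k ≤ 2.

H_0 ≅ Z,  H_1 ≅ Z^2,  H_2 = 0.

Take the total order a < b < c < d < e < f < g < h < i < j on the vertex set. Then K (dimension 2) consists of the simplices:

  0-simplices (10): a, b, c, d, e, f, g, h, i, j
  1-simplices (14): ad, ae, af, ah, bf, bg, bj, ce, cj, de, fi, fj, hj, ij
  2-simplices (3): ade, bfj, fij

so the chain groups are C_0 ≅ Z^10, C_1 ≅ Z^14, C_2 ≅ Z^3.

Boundary ∂_1: C_1 → C_0 sends each edge [p,q] (with p < q) to q − p.
This gives a 10×14 integer matrix of rank 9; reducing to Smith normal form yields diagonal entries (1,1,1,1,1,1,1,1,1).

The boundary map ∂_2: C_2 → C_1 maps a triangle to the signed sum of its edges. For instance
  ∂fij = ij − fj + fi,
  ∂bfj = fj − bj + bf.
The resulting 14×3 matrix has rank 3, and its Smith normal form has invariant factors (1,1,1).

Computing H_k = (kernel of ∂_k) / (image of ∂_{k+1}):

  H_0: rank C_0 − rank ∂_1 = 10 − 9 = 1, and the invariant factors of ∂_1 are all 1, so H_0 = Z.
  H_1: rank ker ∂_1 − rank ∂_2 = (14 − 9) − 3 = 2, and the invariant factors of ∂_2 are all 1, so H_1 = Z^2.
  H_2: rank ker ∂_2 − rank ∂_3 = (3 − 3) − 0 = 0, and there is no ∂_3, so H_2 = 0.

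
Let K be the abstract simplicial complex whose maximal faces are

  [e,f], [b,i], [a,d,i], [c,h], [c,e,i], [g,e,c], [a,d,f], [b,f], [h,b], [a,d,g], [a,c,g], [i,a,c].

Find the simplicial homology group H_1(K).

Order the vertices as a < b < c < d < e < f < g < h < i. Listing each simplex with vertices in this order, K has dimension 2 with simplices:

  0-simplices (9): a, b, c, d, e, f, g, h, i
  1-simplices (18): ac, ad, af, ag, ai, bf, bh, bi, ce, cg, ch, ci, df, dg, di, ef, eg, ei
  2-simplices (7): acg, aci, adf, adg, adi, ceg, cei

Hence C_0 ≅ Z^9, C_1 ≅ Z^18, C_2 ≅ Z^7.

The boundary map ∂_1: C_1 → C_0 sends each edge [p,q] (with p < q) to q − p. For instance
  ∂ci = i − c.
As a 9×18 matrix over Z this has rank 8, with invariant factors (1,1,1,1,1,1,1,1).

∂_2: C_2 → C_1 sends each 2-simplex [p,q,r] to [q,r] − [p,r] + [p,q]. For instance
  ∂cei = ei − ci + ce,
  ∂acg = cg − ag + ac.
This gives a 18×7 integer matrix of rank 7; reducing to Smith normal form yields diagonal entries (1,1,1,1,1,1,1).

Reading off H_k = ker ∂_k / im ∂_{k+1}:

  H_1: rank ker ∂_1 − rank ∂_2 = (18 − 8) − 7 = 3, and the invariant factors of ∂_2 are all 1, so H_1 = Z^3.

H_1 = Z^3.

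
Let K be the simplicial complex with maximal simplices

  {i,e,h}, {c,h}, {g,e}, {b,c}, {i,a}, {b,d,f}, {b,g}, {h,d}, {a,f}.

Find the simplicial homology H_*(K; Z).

H_0 ≅ Z,  H_1 ≅ Z^3,  H_2 = 0.

We work with the vertex ordering a < b < c < d < e < f < g < h < i. The simplices of K, each written with vertices in increasing order, are:

  0-simplices (9): a, b, c, d, e, f, g, h, i
  1-simplices (13): af, ai, bc, bd, bf, bg, ch, df, dh, eg, eh, ei, hi
  2-simplices (2): bdf, ehi

giving chain groups C_0 ≅ Z^9, C_1 ≅ Z^13, C_2 ≅ Z^2.

∂_1: C_1 → C_0 is given by ∂[p,q] = [q] − [p].
The 9×13 boundary matrix has rank 8 and Smith normal form diag(1,1,1,1,1,1,1,1).

∂_2: C_2 → C_1 acts by ∂[p,q,r] = [q,r] − [p,r] + [p,q]. For instance
  ∂bdf = df − bf + bd,
  ∂ehi = hi − ei + eh.
As a 13×2 matrix over Z this has rank 2, with invariant factors (1,1).

Reading off H_k = ker ∂_k / im ∂_{k+1}:

  H_0: rank C_0 − rank ∂_1 = 9 − 8 = 1, and the invariant factors of ∂_1 are all 1, so H_0 = Z.
  H_1: rank ker ∂_1 − rank ∂_2 = (13 − 8) − 2 = 3, and the invariant factors of ∂_2 are all 1, so H_1 = Z^3.
  H_2: rank ker ∂_2 − rank ∂_3 = (2 − 2) − 0 = 0, and there is no ∂_3, so H_2 = 0.

As a check, the Euler characteristic is 9 − 13 + 2 = -2, which agrees with 1 − 3 + 0 = -2.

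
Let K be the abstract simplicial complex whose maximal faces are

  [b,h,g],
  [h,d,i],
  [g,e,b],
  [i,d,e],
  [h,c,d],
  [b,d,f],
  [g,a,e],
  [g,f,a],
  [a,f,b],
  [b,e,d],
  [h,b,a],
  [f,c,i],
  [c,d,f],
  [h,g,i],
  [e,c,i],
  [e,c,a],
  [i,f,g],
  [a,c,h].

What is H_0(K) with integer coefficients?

We work with the vertex ordering a < b < c < d < e < f < g < h < i. The simplices of K, each written with vertices in increasing order, are:

  0-simplices (9): a, b, c, d, e, f, g, h, i
  1-simplices (27): ab, ac, ae, af, ag, ah, bd, be, bf, bg, bh, cd, ce, cf, ch, ci, de, df, dh, di, eg, ei, fg, fi, gh, gi, hi
  2-simplices (18): abf, abh, ace, ach, aeg, afg, bde, bdf, beg, bgh, cdf, cdh, cei, cfi, dei, dhi, fgi, ghi

so the chain groups are C_0 ≅ Z^9, C_1 ≅ Z^27, C_2 ≅ Z^18.

Boundary ∂_1: C_1 → C_0 maps an edge to its endpoints' difference, ∂[p,q] = q − p. For instance
  ∂gi = i − g.
The 9×27 boundary matrix has rank 8 and Smith normal form diag(1,1,1,1,1,1,1,1).

The boundary map ∂_2: C_2 → C_1 maps a triangle to the signed sum of its edges. For instance
  ∂fgi = gi − fi + fg,
  ∂dei = ei − di + de.
The 27×18 boundary matrix has rank 18 and Smith normal form diag(1,1,1,1,1,1,1,1,1,1,1,1,1,1,1,1,1,2).

Now H_k = ker ∂_k / im ∂_{k+1}, so:

  H_0: rank C_0 − rank ∂_1 = 9 − 8 = 1, and the invariant factors of ∂_1 are all 1, so H_0 = Z.

H_0 ≅ Z.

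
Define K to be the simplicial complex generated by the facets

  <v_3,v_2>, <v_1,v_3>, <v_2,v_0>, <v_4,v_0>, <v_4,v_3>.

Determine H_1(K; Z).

Fix the vertex order v_0 < v_1 < v_2 < v_3 < v_4 and write every simplex with vertices in increasing order. Then dim K = 1 and the simplices of K are:

  0-simplices (5): [v_0], [v_1], [v_2], [v_3], [v_4]
  1-simplices (5): [v_0,v_2], [v_0,v_4], [v_1,v_3], [v_2,v_3], [v_3,v_4]

giving chain groups C_0 ≅ Z^5, C_1 ≅ Z^5.

Boundary ∂_1: C_1 → C_0 is given by ∂[p,q] = [q] − [p]. For instance
  ∂[v_2,v_3] = [v_3] − [v_2].
As a 5×5 matrix over Z this has rank 4, with invariant factors (1,1,1,1).

From H_k ≅ ker(∂_k) / im(∂_{k+1}) we obtain:

  H_1: rank ker ∂_1 − rank ∂_2 = (5 − 4) − 0 = 1, and there is no ∂_2, so H_1 ≅ Z.

H_1 = Z.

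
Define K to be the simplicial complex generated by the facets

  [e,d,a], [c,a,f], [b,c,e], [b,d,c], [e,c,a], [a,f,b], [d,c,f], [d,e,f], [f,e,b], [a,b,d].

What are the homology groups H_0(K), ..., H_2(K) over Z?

K has 6 vertices, 15 edges, 10 triangles.
rank ∂_0 = 0, rank ∂_1 = 5 ⇒ b_0 = 6 − 0 − 5 = 1; all invariant factors of ∂_1 are 1 so no torsion. So H_0 = Z.
rank ∂_1 = 5, rank ∂_2 = 10 ⇒ b_1 = 15 − 5 − 10 = 0; ∂_2 has invariant factor(s) [2] giving torsion. So H_1 = Z/2.
rank ∂_2 = 10, rank ∂_3 = 0 ⇒ b_2 = 10 − 10 − 0 = 0. So H_2 = 0.

H_0 = Z,  H_1 = Z/2,  H_2 = 0.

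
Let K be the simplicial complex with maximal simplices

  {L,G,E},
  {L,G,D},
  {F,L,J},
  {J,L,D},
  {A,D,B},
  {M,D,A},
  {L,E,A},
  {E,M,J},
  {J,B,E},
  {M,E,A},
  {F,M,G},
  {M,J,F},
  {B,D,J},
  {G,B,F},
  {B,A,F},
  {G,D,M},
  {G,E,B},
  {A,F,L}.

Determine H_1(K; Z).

H_1 ≅ Z^2.

Fix the vertex order A < B < D < E < F < G < J < L < M and write every simplex with vertices in increasing order. Then dim K = 2 and the simplices of K are:

  0-simplices (9): A, B, D, E, F, G, J, L, M
  1-simplices (27): AB, AD, AE, AF, AL, AM, BD, BE, BF, BG, BJ, DG, DJ, DL, DM, EG, EJ, EL, EM, FG, FJ, FL, FM, GL, GM, JL, JM
  2-simplices (18): ABD, ABF, ADM, AEL, AEM, AFL, BDJ, BEG, BEJ, BFG, DGL, DGM, DJL, EGL, EJM, FGM, FJL, FJM

so the chain groups are C_0 ≅ Z^9, C_1 ≅ Z^27, C_2 ≅ Z^18.

The boundary map ∂_1: C_1 → C_0 maps an edge to its endpoints' difference, ∂[p,q] = q − p.
As a 9×27 matrix over Z this has rank 8, with invariant factors (1,1,1,1,1,1,1,1).

∂_2: C_2 → C_1 acts by ∂[p,q,r] = [q,r] − [p,r] + [p,q]. For instance
  ∂DJL = JL − DL + DJ,
  ∂BEJ = EJ − BJ + BE.
This gives a 27×18 integer matrix of rank 17; reducing to Smith normal form yields diagonal entries (1,1,1,1,1,1,1,1,1,1,1,1,1,1,1,1,1).

From H_k ≅ ker(∂_k) / im(∂_{k+1}) we obtain:

  H_1: rank ker ∂_1 − rank ∂_2 = (27 − 8) − 17 = 2, and the invariant factors of ∂_2 are all 1, so H_1 = Z^2.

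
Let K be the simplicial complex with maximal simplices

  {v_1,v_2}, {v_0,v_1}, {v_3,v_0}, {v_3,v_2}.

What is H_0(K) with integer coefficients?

H_0 = Z.

Order the vertices as v_0 < v_1 < v_2 < v_3. Listing each simplex with vertices in this order, K has dimension 1 with simplices:

  0-simplices (4): [v_0], [v_1], [v_2], [v_3]
  1-simplices (4): [v_0,v_1], [v_0,v_3], [v_1,v_2], [v_2,v_3]

Hence C_0 ≅ Z^4, C_1 ≅ Z^4.

The boundary map ∂_1: C_1 → C_0 maps an edge to its endpoints' difference, ∂[p,q] = q − p. For instance
  ∂[v_1,v_2] = [v_2] − [v_1].
This gives a 4×4 integer matrix of rank 3; reducing to Smith normal form yields diagonal entries (1,1,1).

Computing H_k = (kernel of ∂_k) / (image of ∂_{k+1}):

  H_0: rank C_0 − rank ∂_1 = 4 − 3 = 1, and the invariant factors of ∂_1 are all 1, so H_0 = Z.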